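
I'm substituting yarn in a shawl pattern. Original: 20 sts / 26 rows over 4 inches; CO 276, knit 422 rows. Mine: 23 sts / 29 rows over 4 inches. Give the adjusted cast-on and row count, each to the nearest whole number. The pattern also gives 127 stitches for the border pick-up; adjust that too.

Cast on 317 stitches; work 471 rows; border pick-up 146 stitches.

Stitches: 276 × 23/20 = 317.40 → 317.
Rows: 422 × 29/26 = 470.69 → 471.
border pick-up: 127 × 23/20 = 146.05 → 146.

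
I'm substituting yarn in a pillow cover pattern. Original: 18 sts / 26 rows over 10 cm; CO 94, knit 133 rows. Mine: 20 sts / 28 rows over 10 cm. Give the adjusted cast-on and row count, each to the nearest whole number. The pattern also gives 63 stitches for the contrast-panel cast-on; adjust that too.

Cast on 104 stitches; work 143 rows; contrast-panel cast-on 70 stitches.

Stitches: 94 × 20/18 = 104.44 → 104.
Rows: 133 × 28/26 = 143.23 → 143.
contrast-panel cast-on: 63 × 20/18 = 70.00 → 70.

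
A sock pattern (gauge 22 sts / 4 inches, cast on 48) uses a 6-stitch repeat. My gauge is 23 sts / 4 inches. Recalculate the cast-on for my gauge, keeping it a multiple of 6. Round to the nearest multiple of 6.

48 × 23 / 22 = 50.18.
Nearest multiple of 6: 48.

CO 48 sts.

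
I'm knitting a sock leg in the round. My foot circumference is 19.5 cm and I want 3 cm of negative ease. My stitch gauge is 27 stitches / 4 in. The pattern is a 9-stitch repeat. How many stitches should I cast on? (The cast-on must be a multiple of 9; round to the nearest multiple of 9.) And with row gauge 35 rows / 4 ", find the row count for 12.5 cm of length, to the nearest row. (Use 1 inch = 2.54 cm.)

Cast on 45 stitches; work 43 rows.

Finished = 19.5 − 3 = 16.5 cm.
16.5 cm × 1/2.54 = 6.50 inches.
27/4 = 6.75 sts per in; 6.50 × 6.75 = 43.85 sts.
Nearest multiple of 9 → 45.
12.5 cm = 4.92 inches; × 8.75 = 43.06 → 43 rows.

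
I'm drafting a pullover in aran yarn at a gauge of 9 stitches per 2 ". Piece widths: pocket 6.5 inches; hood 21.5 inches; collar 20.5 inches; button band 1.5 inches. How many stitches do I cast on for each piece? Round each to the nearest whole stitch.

pocket 29; hood 97; collar 92; button band 7.

Rate = 9/2 = 4.5 sts per in.
pocket: 6.5 × 4.5 = 29.25 → 29.
hood: 21.5 × 4.5 = 96.75 → 97.
collar: 20.5 × 4.5 = 92.25 → 92.
button band: 1.5 × 4.5 = 6.75 → 7.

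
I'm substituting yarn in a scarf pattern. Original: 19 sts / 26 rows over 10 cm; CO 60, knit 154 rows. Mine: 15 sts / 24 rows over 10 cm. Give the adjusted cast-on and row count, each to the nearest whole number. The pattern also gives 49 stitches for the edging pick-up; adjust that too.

Stitches: 60 × 15/19 = 47.37 → 47.
Rows: 154 × 24/26 = 142.15 → 142.
edging pick-up: 49 × 15/19 = 38.68 → 39.

Cast on 47 stitches; work 142 rows; edging pick-up 39 stitches.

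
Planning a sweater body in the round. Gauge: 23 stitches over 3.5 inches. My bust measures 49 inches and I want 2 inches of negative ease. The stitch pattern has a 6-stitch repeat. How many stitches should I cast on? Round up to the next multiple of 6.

Finished = 49 − 2 = 47 inches.
23 / 3.5 = 6.571 sts/in.
47 × 6.571 = 308.86 sts.
Next multiple of 6: 312.

Cast on 312 stitches.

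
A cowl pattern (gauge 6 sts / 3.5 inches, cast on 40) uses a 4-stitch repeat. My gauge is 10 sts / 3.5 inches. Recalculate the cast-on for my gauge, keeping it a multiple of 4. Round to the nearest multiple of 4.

40 × 10 / 6 = 66.67.
Nearest multiple of 4: 68.

CO 68 sts.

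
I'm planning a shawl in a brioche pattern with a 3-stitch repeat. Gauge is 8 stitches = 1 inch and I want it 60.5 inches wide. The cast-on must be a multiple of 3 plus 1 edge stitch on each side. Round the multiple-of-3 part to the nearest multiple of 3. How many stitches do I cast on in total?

8 / 1 = 8 sts per inch.
60.5 × 8 = 484.00 sts.
Less 2 edge sts → 482.00 for the repeat.
Nearest multiple of 3: 483.
Add back 2 edge sts → 485.

Cast on 485 stitches.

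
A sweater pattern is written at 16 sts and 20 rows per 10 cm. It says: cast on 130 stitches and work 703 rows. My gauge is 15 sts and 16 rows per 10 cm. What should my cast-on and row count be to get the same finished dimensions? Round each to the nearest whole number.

Cast on 122 stitches; work 562 rows.

Stitches: 130 × 15/16 = 121.88 → 122.
Rows: 703 × 16/20 = 562.40 → 562.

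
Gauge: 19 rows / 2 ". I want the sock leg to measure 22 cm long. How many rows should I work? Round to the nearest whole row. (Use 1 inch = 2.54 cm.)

22 cm = 8.66 in.
19 rows / 2 in = 9.5 rows per inch.
8.66 × 9.5 = 82.28 rows.
Round to nearest → 82.

Knit 82 rows.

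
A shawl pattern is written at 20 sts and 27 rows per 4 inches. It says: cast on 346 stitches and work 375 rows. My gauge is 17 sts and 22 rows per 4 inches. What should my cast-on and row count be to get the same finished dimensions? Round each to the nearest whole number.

Cast on 294 stitches; work 306 rows.

Stitches: 346 × 17/20 = 294.10 → 294.
Rows: 375 × 22/27 = 305.56 → 306.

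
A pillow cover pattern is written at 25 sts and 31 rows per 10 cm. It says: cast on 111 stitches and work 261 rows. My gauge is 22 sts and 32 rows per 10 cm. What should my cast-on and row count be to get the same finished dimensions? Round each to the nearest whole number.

Cast on 98 stitches; work 269 rows.

Stitches: 111 × 22/25 = 97.68 → 98.
Rows: 261 × 32/31 = 269.42 → 269.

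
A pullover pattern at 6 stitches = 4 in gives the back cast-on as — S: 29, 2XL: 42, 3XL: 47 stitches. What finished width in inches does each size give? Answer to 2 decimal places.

S 19.33 inches; 2XL 28.00 inches; 3XL 31.33 inches.

6/4 = 1.5 sts per in.
S: 29 / 1.5 = 19.333 → 19.33 in.
2XL: 42 / 1.5 = 28.000 → 28.00 in.
3XL: 47 / 1.5 = 31.333 → 31.33 in.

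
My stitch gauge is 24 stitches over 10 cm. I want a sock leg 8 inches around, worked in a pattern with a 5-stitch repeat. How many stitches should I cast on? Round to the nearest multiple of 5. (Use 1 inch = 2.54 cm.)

50 stitches.

8 in = 8 × 2.54 = 20.32 cm.
24 / 10 = 2.4 sts/cm.
20.32 × 2.4 = 48.77 sts.
→ 50.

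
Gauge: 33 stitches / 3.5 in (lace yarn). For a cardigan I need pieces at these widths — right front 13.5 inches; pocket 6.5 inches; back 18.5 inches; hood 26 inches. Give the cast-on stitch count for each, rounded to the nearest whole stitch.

right front 127; pocket 61; back 174; hood 245.

Rate = 33/3.5 = 9.429 sts per in.
right front: 13.5 × 9.429 = 127.29 → 127.
pocket: 6.5 × 9.429 = 61.29 → 61.
back: 18.5 × 9.429 = 174.43 → 174.
hood: 26 × 9.429 = 245.14 → 245.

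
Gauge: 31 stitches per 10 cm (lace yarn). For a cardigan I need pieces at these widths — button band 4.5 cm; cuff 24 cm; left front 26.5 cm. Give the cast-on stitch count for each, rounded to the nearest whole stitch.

Rate = 31/10 = 3.1 sts per cm.
button band: 4.5 × 3.1 = 13.95 → 14.
cuff: 24 × 3.1 = 74.40 → 74.
left front: 26.5 × 3.1 = 82.15 → 82.

button band 14; cuff 74; left front 82.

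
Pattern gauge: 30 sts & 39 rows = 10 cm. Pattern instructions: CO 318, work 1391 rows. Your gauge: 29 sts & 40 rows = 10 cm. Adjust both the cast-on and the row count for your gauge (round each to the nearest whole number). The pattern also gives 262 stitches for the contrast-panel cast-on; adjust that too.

Stitches: 318 × 29/30 = 307.40 → 307.
Rows: 1391 × 40/39 = 1426.67 → 1427.
contrast-panel cast-on: 262 × 29/30 = 253.27 → 253.

Cast on 307 stitches; work 1427 rows; contrast-panel cast-on 253 stitches.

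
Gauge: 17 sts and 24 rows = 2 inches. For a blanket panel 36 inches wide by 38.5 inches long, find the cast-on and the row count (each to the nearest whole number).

Stitch gauge = 17/2 = 8.5 sts/in; 36 × 8.5 = 306.00 → 306 sts.
Row gauge = 24/2 = 12 rows/in; 38.5 × 12 = 462.00 → 462 rows.

Cast on 306 stitches and work 462 rows.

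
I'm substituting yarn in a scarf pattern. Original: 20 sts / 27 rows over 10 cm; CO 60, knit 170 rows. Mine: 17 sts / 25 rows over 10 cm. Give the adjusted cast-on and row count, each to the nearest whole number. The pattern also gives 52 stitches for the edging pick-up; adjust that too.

Cast on 51 stitches; work 157 rows; edging pick-up 44 stitches.

Stitches: 60 × 17/20 = 51.00 → 51.
Rows: 170 × 25/27 = 157.41 → 157.
edging pick-up: 52 × 17/20 = 44.20 → 44.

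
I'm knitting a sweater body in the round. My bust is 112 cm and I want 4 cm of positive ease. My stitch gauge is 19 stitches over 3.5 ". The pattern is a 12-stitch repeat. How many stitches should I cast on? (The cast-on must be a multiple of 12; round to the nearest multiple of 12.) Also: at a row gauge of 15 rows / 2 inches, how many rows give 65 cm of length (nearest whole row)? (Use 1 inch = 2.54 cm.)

Cast on 252 stitches; work 192 rows.

Finished = 112 + 4 = 116 cm.
116 cm × 1/2.54 = 45.67 inches.
19/3.5 = 5.429 sts per in; 45.67 × 5.429 = 247.92 sts.
Nearest multiple of 12 → 252.
65 cm = 25.59 inches; × 7.5 = 191.93 → 192 rows.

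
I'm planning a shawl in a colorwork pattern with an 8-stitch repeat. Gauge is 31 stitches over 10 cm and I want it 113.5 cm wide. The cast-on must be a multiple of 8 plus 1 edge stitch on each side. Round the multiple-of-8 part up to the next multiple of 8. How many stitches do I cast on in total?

31 / 10 = 3.1 sts per cm.
113.5 × 3.1 = 351.85 sts.
Less 2 edge sts → 349.85 for the repeat.
Next multiple of 8: 352.
Add back 2 edge sts → 354.

354 stitches.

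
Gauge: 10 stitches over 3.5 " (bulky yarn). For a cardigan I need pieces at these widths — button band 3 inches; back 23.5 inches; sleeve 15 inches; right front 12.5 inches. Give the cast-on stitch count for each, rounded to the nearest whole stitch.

Rate = 10/3.5 = 2.857 sts per in.
button band: 3 × 2.857 = 8.57 → 9.
back: 23.5 × 2.857 = 67.14 → 67.
sleeve: 15 × 2.857 = 42.86 → 43.
right front: 12.5 × 2.857 = 35.71 → 36.

button band 9; back 67; sleeve 43; right front 36.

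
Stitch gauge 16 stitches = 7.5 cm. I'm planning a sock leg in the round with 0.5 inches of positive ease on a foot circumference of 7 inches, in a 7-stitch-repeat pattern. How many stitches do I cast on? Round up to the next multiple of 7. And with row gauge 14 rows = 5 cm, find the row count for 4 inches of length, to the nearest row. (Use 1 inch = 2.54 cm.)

Finished = 7 + 0.5 = 7.5 inches.
7.5 inches × 2.54 = 19.05 cm.
16/7.5 = 2.133 sts per cm; 19.05 × 2.133 = 40.64 sts.
Next multiple of 7 → 42.
4 inches = 10.16 cm; × 2.8 = 28.45 → 28 rows.

Cast on 42 stitches; work 28 rows.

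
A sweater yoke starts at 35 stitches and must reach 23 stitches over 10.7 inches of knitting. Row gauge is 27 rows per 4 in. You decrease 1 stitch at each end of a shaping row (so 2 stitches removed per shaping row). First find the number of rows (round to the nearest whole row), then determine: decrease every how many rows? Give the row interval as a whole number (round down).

Decrease every 12th row.

Rows = 10.7 × 6.75 = 72.2 → 72 rows.
Stitches to remove: 12 → 6 shaping rows (at 2 st each).
72 / 6 = 12.00 → every 12 rows.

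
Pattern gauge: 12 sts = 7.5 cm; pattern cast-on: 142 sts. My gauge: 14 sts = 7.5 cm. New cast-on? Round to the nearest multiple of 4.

Scale factor = 14 / 12 = 1.167.
142 × 14 / 12 = 165.67 sts.
→ 164 sts.

CO 164 sts.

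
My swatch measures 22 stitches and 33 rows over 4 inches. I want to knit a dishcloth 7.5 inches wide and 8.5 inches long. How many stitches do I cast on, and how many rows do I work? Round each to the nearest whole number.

Cast on 41 stitches and work 70 rows.

Stitch gauge = 22/4 = 5.5 sts/in; 7.5 × 5.5 = 41.25 → 41 sts.
Row gauge = 33/4 = 8.25 rows/in; 8.5 × 8.25 = 70.12 → 70 rows.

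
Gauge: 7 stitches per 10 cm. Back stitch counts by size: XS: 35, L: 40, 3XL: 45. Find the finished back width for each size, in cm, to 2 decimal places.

XS 50.00 cm; L 57.14 cm; 3XL 64.29 cm.

7/10 = 0.7 sts per cm.
XS: 35 / 0.7 = 50.000 → 50.00 cm.
L: 40 / 0.7 = 57.143 → 57.14 cm.
3XL: 45 / 0.7 = 64.286 → 64.29 cm.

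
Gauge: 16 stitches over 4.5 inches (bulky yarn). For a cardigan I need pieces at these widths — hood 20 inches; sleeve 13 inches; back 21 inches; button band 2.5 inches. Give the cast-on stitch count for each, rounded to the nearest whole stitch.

Rate = 16/4.5 = 3.556 sts per in.
hood: 20 × 3.556 = 71.11 → 71.
sleeve: 13 × 3.556 = 46.22 → 46.
back: 21 × 3.556 = 74.67 → 75.
button band: 2.5 × 3.556 = 8.89 → 9.

hood 71; sleeve 46; back 75; button band 9.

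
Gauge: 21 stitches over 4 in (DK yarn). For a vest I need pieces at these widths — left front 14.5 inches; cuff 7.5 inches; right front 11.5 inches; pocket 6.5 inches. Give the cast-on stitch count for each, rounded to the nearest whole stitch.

Rate = 21/4 = 5.25 sts per in.
left front: 14.5 × 5.25 = 76.12 → 76.
cuff: 7.5 × 5.25 = 39.38 → 39.
right front: 11.5 × 5.25 = 60.38 → 60.
pocket: 6.5 × 5.25 = 34.12 → 34.

left front 76; cuff 39; right front 60; pocket 34.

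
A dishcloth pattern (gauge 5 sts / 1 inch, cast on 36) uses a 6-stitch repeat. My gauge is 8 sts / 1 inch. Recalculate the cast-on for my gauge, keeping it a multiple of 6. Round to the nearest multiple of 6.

36 × 8 / 5 = 57.60.
Nearest multiple of 6: 60.

Cast on 60 stitches.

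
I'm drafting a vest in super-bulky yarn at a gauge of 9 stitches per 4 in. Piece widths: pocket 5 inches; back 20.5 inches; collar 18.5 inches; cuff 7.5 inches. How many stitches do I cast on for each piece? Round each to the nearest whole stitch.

Rate = 9/4 = 2.25 sts per in.
pocket: 5 × 2.25 = 11.25 → 11.
back: 20.5 × 2.25 = 46.12 → 46.
collar: 18.5 × 2.25 = 41.62 → 42.
cuff: 7.5 × 2.25 = 16.88 → 17.

pocket 11; back 46; collar 42; cuff 17.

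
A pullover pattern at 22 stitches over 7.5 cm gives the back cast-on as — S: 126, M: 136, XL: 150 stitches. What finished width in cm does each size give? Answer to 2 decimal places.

S 42.95 cm; M 46.36 cm; XL 51.14 cm.

22/7.5 = 2.933 sts per cm.
S: 126 / 2.933 = 42.955 → 42.95 cm.
M: 136 / 2.933 = 46.364 → 46.36 cm.
XL: 150 / 2.933 = 51.136 → 51.14 cm.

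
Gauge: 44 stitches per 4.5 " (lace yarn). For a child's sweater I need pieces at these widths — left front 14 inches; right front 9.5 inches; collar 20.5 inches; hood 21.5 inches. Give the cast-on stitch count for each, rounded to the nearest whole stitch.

left front 137; right front 93; collar 200; hood 210.

Rate = 44/4.5 = 9.778 sts per in.
left front: 14 × 9.778 = 136.89 → 137.
right front: 9.5 × 9.778 = 92.89 → 93.
collar: 20.5 × 9.778 = 200.44 → 200.
hood: 21.5 × 9.778 = 210.22 → 210.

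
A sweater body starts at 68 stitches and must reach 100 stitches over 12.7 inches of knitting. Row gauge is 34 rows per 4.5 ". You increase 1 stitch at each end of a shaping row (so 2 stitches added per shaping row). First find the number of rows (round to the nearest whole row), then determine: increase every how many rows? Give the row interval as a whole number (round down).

Rows = 12.7 × 7.556 = 96.0 → 96 rows.
Stitches to add: 32 → 16 shaping rows (at 2 st each).
96 / 16 = 6.00 → every 6 rows.

Increase every 6th row.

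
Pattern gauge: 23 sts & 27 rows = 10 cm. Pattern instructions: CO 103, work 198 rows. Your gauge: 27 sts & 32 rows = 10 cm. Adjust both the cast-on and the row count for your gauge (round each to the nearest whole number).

Stitches: 103 × 27/23 = 120.91 → 121.
Rows: 198 × 32/27 = 234.67 → 235.

Cast on 121 stitches; work 235 rows.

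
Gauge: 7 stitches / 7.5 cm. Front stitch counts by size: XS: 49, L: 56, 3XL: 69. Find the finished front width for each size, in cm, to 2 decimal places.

7/7.5 = 0.933 sts per cm.
XS: 49 / 0.933 = 52.500 → 52.50 cm.
L: 56 / 0.933 = 60.000 → 60.00 cm.
3XL: 69 / 0.933 = 73.929 → 73.93 cm.

XS 52.50 cm; L 60.00 cm; 3XL 73.93 cm.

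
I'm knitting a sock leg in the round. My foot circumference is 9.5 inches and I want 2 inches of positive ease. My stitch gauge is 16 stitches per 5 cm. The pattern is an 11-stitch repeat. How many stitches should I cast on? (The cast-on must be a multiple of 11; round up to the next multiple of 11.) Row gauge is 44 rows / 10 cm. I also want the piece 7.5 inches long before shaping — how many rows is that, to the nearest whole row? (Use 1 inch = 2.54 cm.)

Cast on 99 stitches; work 84 rows.

Finished = 9.5 + 2 = 11.5 inches.
11.5 inches × 2.54 = 29.21 cm.
16/5 = 3.2 sts per cm; 29.21 × 3.2 = 93.47 sts.
Next multiple of 11 → 99.
7.5 inches = 19.05 cm; × 4.4 = 83.82 → 84 rows.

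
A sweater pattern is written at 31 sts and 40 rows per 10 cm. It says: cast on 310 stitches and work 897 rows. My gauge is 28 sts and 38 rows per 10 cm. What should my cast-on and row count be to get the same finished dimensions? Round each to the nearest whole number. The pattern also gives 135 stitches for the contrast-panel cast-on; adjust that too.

Cast on 280 stitches; work 852 rows; contrast-panel cast-on 122 stitches.

Stitches: 310 × 28/31 = 280.00 → 280.
Rows: 897 × 38/40 = 852.15 → 852.
contrast-panel cast-on: 135 × 28/31 = 121.94 → 122.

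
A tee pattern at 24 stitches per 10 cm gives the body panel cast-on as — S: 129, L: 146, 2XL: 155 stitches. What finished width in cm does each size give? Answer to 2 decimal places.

S 53.75 cm; L 60.83 cm; 2XL 64.58 cm.

24/10 = 2.4 sts per cm.
S: 129 / 2.4 = 53.750 → 53.75 cm.
L: 146 / 2.4 = 60.833 → 60.83 cm.
2XL: 155 / 2.4 = 64.583 → 64.58 cm.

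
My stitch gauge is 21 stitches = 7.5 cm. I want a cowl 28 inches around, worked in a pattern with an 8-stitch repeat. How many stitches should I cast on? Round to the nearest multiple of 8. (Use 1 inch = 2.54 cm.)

200 stitches.

28 in = 28 × 2.54 = 71.12 cm.
21 / 7.5 = 2.8 sts/cm.
71.12 × 2.8 = 199.14 sts.
→ 200.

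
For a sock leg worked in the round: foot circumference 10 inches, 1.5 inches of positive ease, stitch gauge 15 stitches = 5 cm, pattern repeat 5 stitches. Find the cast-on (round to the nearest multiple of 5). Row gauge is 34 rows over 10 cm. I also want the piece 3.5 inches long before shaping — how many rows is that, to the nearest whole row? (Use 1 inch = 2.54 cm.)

Cast on 90 stitches; work 30 rows.

Finished = 10 + 1.5 = 11.5 inches.
11.5 inches × 2.54 = 29.21 cm.
15/5 = 3 sts per cm; 29.21 × 3 = 87.63 sts.
Nearest multiple of 5 → 90.
3.5 inches = 8.89 cm; × 3.4 = 30.23 → 30 rows.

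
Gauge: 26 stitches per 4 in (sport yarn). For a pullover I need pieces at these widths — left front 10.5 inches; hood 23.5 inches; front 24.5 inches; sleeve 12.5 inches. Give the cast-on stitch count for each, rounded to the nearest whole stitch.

Rate = 26/4 = 6.5 sts per in.
left front: 10.5 × 6.5 = 68.25 → 68.
hood: 23.5 × 6.5 = 152.75 → 153.
front: 24.5 × 6.5 = 159.25 → 159.
sleeve: 12.5 × 6.5 = 81.25 → 81.

left front 68; hood 153; front 159; sleeve 81.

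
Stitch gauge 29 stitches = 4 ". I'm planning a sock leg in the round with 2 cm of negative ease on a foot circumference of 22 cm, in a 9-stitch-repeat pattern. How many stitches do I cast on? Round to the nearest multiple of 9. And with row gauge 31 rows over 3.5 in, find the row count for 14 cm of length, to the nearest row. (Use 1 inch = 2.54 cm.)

Finished = 22 − 2 = 20 cm.
20 cm × 1/2.54 = 7.87 inches.
29/4 = 7.25 sts per in; 7.87 × 7.25 = 57.09 sts.
Nearest multiple of 9 → 54.
14 cm = 5.51 inches; × 8.857 = 48.82 → 49 rows.

Cast on 54 stitches; work 49 rows.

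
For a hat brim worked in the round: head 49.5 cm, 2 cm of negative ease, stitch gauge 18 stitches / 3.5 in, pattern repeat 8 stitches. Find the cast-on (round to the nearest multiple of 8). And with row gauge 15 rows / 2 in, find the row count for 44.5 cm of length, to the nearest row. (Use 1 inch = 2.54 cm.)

Cast on 96 stitches; work 131 rows.

Finished = 49.5 − 2 = 47.5 cm.
47.5 cm × 1/2.54 = 18.70 inches.
18/3.5 = 5.143 sts per in; 18.70 × 5.143 = 96.18 sts.
Nearest multiple of 8 → 96.
44.5 cm = 17.52 inches; × 7.5 = 131.40 → 131 rows.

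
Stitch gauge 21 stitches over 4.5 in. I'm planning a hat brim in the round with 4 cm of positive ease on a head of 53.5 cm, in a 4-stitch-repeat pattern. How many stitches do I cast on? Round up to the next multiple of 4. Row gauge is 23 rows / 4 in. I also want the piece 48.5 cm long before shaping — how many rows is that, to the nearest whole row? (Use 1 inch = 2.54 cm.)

Finished = 53.5 + 4 = 57.5 cm.
57.5 cm × 1/2.54 = 22.64 inches.
21/4.5 = 4.667 sts per in; 22.64 × 4.667 = 105.64 sts.
Next multiple of 4 → 108.
48.5 cm = 19.09 inches; × 5.75 = 109.79 → 110 rows.

Cast on 108 stitches; work 110 rows.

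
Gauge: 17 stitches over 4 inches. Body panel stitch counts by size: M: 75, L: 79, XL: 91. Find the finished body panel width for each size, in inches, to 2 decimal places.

17/4 = 4.25 sts per in.
M: 75 / 4.25 = 17.647 → 17.65 in.
L: 79 / 4.25 = 18.588 → 18.59 in.
XL: 91 / 4.25 = 21.412 → 21.41 in.

M 17.65 inches; L 18.59 inches; XL 21.41 inches.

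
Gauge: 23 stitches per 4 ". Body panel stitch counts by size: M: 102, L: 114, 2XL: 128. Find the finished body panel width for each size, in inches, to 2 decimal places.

M 17.74 inches; L 19.83 inches; 2XL 22.26 inches.

23/4 = 5.75 sts per in.
M: 102 / 5.75 = 17.739 → 17.74 in.
L: 114 / 5.75 = 19.826 → 19.83 in.
2XL: 128 / 5.75 = 22.261 → 22.26 in.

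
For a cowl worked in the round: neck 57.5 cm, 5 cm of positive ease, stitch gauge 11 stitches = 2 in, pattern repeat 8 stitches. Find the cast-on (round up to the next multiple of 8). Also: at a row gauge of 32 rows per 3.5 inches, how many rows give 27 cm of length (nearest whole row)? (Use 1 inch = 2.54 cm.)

Cast on 136 stitches; work 97 rows.

Finished = 57.5 + 5 = 62.5 cm.
62.5 cm × 1/2.54 = 24.61 inches.
11/2 = 5.5 sts per in; 24.61 × 5.5 = 135.33 sts.
Next multiple of 8 → 136.
27 cm = 10.63 inches; × 9.143 = 97.19 → 97 rows.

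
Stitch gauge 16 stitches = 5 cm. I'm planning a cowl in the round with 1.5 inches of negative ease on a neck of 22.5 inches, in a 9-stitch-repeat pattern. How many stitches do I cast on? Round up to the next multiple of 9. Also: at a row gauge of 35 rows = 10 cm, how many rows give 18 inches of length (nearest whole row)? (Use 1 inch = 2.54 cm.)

Finished = 22.5 − 1.5 = 21 inches.
21 inches × 2.54 = 53.34 cm.
16/5 = 3.2 sts per cm; 53.34 × 3.2 = 170.69 sts.
Next multiple of 9 → 171.
18 inches = 45.72 cm; × 3.5 = 160.02 → 160 rows.

Cast on 171 stitches; work 160 rows.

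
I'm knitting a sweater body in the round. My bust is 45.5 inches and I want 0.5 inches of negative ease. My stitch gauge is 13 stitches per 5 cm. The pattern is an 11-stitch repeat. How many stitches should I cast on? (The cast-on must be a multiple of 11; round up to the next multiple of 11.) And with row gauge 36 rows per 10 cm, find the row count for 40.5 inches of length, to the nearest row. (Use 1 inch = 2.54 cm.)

Finished = 45.5 − 0.5 = 45 inches.
45 inches × 2.54 = 114.30 cm.
13/5 = 2.6 sts per cm; 114.30 × 2.6 = 297.18 sts.
Next multiple of 11 → 308.
40.5 inches = 102.87 cm; × 3.6 = 370.33 → 370 rows.

Cast on 308 stitches; work 370 rows.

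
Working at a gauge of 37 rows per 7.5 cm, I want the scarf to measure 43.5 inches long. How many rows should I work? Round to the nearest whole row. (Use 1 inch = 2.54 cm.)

Knit 545 rows.

43.5 in = 110.49 cm.
37 rows / 7.5 cm = 4.933 rows per cm.
110.49 × 4.933 = 545.08 rows.
Round to nearest → 545.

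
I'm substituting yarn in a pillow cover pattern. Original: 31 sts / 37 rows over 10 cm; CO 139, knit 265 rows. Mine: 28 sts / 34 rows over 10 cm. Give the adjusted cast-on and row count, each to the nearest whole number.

Stitches: 139 × 28/31 = 125.55 → 126.
Rows: 265 × 34/37 = 243.51 → 244.

Cast on 126 stitches; work 244 rows.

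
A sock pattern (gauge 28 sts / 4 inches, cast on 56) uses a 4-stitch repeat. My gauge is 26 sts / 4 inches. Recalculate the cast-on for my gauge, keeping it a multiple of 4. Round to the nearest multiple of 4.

52 stitches.

56 × 26 / 28 = 52.00.
Nearest multiple of 4: 52.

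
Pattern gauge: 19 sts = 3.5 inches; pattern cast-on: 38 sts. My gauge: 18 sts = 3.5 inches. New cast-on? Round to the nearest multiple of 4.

36 stitches.

Scale factor = 18 / 19 = 0.947.
38 × 18 / 19 = 36.00 sts.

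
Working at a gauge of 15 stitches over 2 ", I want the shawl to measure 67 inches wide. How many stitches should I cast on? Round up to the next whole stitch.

Cast on 503 stitches.

15 stitches / 2 in = 7.5 stitches per inch.
67 × 7.5 = 502.50 stitches.
Round up → 503.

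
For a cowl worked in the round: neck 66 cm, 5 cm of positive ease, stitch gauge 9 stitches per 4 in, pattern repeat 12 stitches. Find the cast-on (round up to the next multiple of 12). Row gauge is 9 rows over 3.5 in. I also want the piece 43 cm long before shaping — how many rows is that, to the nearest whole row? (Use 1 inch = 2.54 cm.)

Finished = 66 + 5 = 71 cm.
71 cm × 1/2.54 = 27.95 inches.
9/4 = 2.25 sts per in; 27.95 × 2.25 = 62.89 sts.
Next multiple of 12 → 72.
43 cm = 16.93 inches; × 2.571 = 43.53 → 44 rows.

Cast on 72 stitches; work 44 rows.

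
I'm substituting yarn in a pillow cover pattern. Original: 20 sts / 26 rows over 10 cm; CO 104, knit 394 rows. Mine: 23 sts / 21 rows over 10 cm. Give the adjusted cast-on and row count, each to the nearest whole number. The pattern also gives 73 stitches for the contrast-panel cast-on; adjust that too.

Cast on 120 stitches; work 318 rows; contrast-panel cast-on 84 stitches.

Stitches: 104 × 23/20 = 119.60 → 120.
Rows: 394 × 21/26 = 318.23 → 318.
contrast-panel cast-on: 73 × 23/20 = 83.95 → 84.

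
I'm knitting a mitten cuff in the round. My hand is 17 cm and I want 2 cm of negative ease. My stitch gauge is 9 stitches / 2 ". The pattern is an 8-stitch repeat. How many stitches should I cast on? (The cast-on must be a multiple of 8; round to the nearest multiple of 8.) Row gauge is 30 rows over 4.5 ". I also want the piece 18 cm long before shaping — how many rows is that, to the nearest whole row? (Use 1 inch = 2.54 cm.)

Cast on 24 stitches; work 47 rows.

Finished = 17 − 2 = 15 cm.
15 cm × 1/2.54 = 5.91 inches.
9/2 = 4.5 sts per in; 5.91 × 4.5 = 26.57 sts.
Nearest multiple of 8 → 24.
18 cm = 7.09 inches; × 6.667 = 47.24 → 47 rows.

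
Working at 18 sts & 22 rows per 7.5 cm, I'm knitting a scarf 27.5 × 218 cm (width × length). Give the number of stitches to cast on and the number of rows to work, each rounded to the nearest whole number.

Stitch gauge = 18/7.5 = 2.4 sts/cm; 27.5 × 2.4 = 66.00 → 66 sts.
Row gauge = 22/7.5 = 2.933 rows/cm; 218 × 2.933 = 639.47 → 639 rows.

Cast on 66 stitches and work 639 rows.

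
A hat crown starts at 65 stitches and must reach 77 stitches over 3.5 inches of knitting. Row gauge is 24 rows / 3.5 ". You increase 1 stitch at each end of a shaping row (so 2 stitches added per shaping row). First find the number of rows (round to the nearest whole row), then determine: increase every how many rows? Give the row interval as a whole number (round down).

Rows = 3.5 × 6.857 = 24.0 → 24 rows.
Stitches to add: 12 → 6 shaping rows (at 2 st each).
24 / 6 = 4.00 → every 4 rows.

Increase every 4th row.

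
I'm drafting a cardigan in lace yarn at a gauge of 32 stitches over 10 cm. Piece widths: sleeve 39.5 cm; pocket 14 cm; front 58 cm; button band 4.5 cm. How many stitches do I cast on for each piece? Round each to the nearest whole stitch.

Rate = 32/10 = 3.2 sts per cm.
sleeve: 39.5 × 3.2 = 126.40 → 126.
pocket: 14 × 3.2 = 44.80 → 45.
front: 58 × 3.2 = 185.60 → 186.
button band: 4.5 × 3.2 = 14.40 → 14.

sleeve 126; pocket 45; front 186; button band 14.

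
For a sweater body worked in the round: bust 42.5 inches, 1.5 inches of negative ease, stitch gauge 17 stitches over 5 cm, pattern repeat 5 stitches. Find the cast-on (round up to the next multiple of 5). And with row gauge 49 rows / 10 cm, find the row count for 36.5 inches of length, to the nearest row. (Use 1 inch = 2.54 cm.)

Finished = 42.5 − 1.5 = 41 inches.
41 inches × 2.54 = 104.14 cm.
17/5 = 3.4 sts per cm; 104.14 × 3.4 = 354.08 sts.
Next multiple of 5 → 355.
36.5 inches = 92.71 cm; × 4.9 = 454.28 → 454 rows.

Cast on 355 stitches; work 454 rows.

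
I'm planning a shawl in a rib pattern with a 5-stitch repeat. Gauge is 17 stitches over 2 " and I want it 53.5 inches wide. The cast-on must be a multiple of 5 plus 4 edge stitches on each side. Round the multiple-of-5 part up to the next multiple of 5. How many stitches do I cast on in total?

CO 458 sts.

17 / 2 = 8.5 sts per inch.
53.5 × 8.5 = 454.75 sts.
Less 8 edge sts → 446.75 for the repeat.
Next multiple of 5: 450.
Add back 8 edge sts → 458.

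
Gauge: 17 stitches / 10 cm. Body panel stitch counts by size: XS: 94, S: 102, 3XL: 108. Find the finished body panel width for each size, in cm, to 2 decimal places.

17/10 = 1.7 sts per cm.
XS: 94 / 1.7 = 55.294 → 55.29 cm.
S: 102 / 1.7 = 60.000 → 60.00 cm.
3XL: 108 / 1.7 = 63.529 → 63.53 cm.

XS 55.29 cm; S 60.00 cm; 3XL 63.53 cm.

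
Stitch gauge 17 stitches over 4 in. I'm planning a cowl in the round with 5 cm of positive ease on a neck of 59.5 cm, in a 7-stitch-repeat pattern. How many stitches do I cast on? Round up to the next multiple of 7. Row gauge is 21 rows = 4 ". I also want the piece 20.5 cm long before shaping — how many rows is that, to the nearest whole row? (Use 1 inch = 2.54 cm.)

Finished = 59.5 + 5 = 64.5 cm.
64.5 cm × 1/2.54 = 25.39 inches.
17/4 = 4.25 sts per in; 25.39 × 4.25 = 107.92 sts.
Next multiple of 7 → 112.
20.5 cm = 8.07 inches; × 5.25 = 42.37 → 42 rows.

Cast on 112 stitches; work 42 rows.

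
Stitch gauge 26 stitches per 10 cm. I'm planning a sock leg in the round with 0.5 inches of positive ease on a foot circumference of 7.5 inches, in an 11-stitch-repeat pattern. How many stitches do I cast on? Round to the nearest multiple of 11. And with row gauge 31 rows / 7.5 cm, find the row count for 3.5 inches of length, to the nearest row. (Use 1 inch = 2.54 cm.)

Finished = 7.5 + 0.5 = 8 inches.
8 inches × 2.54 = 20.32 cm.
26/10 = 2.6 sts per cm; 20.32 × 2.6 = 52.83 sts.
Nearest multiple of 11 → 55.
3.5 inches = 8.89 cm; × 4.133 = 36.75 → 37 rows.

Cast on 55 stitches; work 37 rows.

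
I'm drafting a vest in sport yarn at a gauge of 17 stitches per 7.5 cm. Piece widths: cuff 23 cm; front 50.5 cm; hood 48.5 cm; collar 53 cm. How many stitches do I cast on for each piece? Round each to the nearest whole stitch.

cuff 52; front 114; hood 110; collar 120.

Rate = 17/7.5 = 2.267 sts per cm.
cuff: 23 × 2.267 = 52.13 → 52.
front: 50.5 × 2.267 = 114.47 → 114.
hood: 48.5 × 2.267 = 109.93 → 110.
collar: 53 × 2.267 = 120.13 → 120.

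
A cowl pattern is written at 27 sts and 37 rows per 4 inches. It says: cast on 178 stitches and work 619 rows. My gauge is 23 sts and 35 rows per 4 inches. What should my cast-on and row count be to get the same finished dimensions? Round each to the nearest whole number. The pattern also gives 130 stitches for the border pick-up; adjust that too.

Cast on 152 stitches; work 586 rows; border pick-up 111 stitches.

Stitches: 178 × 23/27 = 151.63 → 152.
Rows: 619 × 35/37 = 585.54 → 586.
border pick-up: 130 × 23/27 = 110.74 → 111.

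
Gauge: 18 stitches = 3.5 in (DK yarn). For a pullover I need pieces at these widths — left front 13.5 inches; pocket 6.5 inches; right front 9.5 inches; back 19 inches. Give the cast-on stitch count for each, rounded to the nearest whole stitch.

left front 69; pocket 33; right front 49; back 98.

Rate = 18/3.5 = 5.143 sts per in.
left front: 13.5 × 5.143 = 69.43 → 69.
pocket: 6.5 × 5.143 = 33.43 → 33.
right front: 9.5 × 5.143 = 48.86 → 49.
back: 19 × 5.143 = 97.71 → 98.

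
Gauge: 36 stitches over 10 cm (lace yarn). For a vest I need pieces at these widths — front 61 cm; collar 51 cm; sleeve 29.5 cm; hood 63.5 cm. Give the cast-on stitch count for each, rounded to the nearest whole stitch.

Rate = 36/10 = 3.6 sts per cm.
front: 61 × 3.6 = 219.60 → 220.
collar: 51 × 3.6 = 183.60 → 184.
sleeve: 29.5 × 3.6 = 106.20 → 106.
hood: 63.5 × 3.6 = 228.60 → 229.

front 220; collar 184; sleeve 106; hood 229.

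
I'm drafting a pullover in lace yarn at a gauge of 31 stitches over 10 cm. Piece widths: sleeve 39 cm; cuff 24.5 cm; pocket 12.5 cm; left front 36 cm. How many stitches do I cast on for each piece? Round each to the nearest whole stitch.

sleeve 121; cuff 76; pocket 39; left front 112.

Rate = 31/10 = 3.1 sts per cm.
sleeve: 39 × 3.1 = 120.90 → 121.
cuff: 24.5 × 3.1 = 75.95 → 76.
pocket: 12.5 × 3.1 = 38.75 → 39.
left front: 36 × 3.1 = 111.60 → 112.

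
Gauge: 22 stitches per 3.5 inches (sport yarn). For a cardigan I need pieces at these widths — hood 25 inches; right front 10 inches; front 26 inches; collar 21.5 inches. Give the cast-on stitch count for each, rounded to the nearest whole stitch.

Rate = 22/3.5 = 6.286 sts per in.
hood: 25 × 6.286 = 157.14 → 157.
right front: 10 × 6.286 = 62.86 → 63.
front: 26 × 6.286 = 163.43 → 163.
collar: 21.5 × 6.286 = 135.14 → 135.

hood 157; right front 63; front 163; collar 135.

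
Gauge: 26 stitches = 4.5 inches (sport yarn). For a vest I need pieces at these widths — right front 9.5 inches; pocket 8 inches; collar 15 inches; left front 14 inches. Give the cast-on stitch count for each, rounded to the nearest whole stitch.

Rate = 26/4.5 = 5.778 sts per in.
right front: 9.5 × 5.778 = 54.89 → 55.
pocket: 8 × 5.778 = 46.22 → 46.
collar: 15 × 5.778 = 86.67 → 87.
left front: 14 × 5.778 = 80.89 → 81.

right front 55; pocket 46; collar 87; left front 81.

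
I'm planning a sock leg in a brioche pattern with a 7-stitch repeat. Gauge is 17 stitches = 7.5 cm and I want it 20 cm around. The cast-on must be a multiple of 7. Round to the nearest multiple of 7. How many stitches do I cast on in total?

17 / 7.5 = 2.267 sts per cm.
20 × 2.267 = 45.33 sts.
Nearest multiple of 7: 42.

CO 42 sts.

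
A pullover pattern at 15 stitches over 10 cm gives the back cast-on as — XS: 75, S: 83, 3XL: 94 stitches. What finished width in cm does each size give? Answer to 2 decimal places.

XS 50.00 cm; S 55.33 cm; 3XL 62.67 cm.

15/10 = 1.5 sts per cm.
XS: 75 / 1.5 = 50.000 → 50.00 cm.
S: 83 / 1.5 = 55.333 → 55.33 cm.
3XL: 94 / 1.5 = 62.667 → 62.67 cm.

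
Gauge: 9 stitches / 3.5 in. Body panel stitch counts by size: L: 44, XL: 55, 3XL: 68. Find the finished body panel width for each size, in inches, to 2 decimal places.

9/3.5 = 2.571 sts per in.
L: 44 / 2.571 = 17.111 → 17.11 in.
XL: 55 / 2.571 = 21.389 → 21.39 in.
3XL: 68 / 2.571 = 26.444 → 26.44 in.

L 17.11 inches; XL 21.39 inches; 3XL 26.44 inches.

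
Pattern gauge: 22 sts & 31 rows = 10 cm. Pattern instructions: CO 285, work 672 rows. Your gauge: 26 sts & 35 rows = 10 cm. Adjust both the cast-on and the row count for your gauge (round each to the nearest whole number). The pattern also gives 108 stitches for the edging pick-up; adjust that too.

Stitches: 285 × 26/22 = 336.82 → 337.
Rows: 672 × 35/31 = 758.71 → 759.
edging pick-up: 108 × 26/22 = 127.64 → 128.

Cast on 337 stitches; work 759 rows; edging pick-up 128 stitches.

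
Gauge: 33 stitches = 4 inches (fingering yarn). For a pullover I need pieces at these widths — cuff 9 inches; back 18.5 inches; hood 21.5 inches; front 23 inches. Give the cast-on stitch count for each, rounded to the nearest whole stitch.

cuff 74; back 153; hood 177; front 190.

Rate = 33/4 = 8.25 sts per in.
cuff: 9 × 8.25 = 74.25 → 74.
back: 18.5 × 8.25 = 152.62 → 153.
hood: 21.5 × 8.25 = 177.38 → 177.
front: 23 × 8.25 = 189.75 → 190.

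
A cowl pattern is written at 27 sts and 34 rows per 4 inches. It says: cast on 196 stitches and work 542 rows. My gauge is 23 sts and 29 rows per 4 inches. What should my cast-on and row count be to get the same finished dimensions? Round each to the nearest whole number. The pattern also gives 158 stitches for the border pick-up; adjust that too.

Stitches: 196 × 23/27 = 166.96 → 167.
Rows: 542 × 29/34 = 462.29 → 462.
border pick-up: 158 × 23/27 = 134.59 → 135.

Cast on 167 stitches; work 462 rows; border pick-up 135 stitches.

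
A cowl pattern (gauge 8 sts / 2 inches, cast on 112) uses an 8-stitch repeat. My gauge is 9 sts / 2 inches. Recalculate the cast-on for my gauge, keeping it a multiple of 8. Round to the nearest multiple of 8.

112 × 9 / 8 = 126.00.
Nearest multiple of 8: 128.

128 stitches.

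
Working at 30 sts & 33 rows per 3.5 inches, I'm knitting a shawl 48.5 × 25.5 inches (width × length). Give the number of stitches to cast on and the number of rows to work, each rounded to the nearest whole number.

Cast on 416 stitches and work 240 rows.

Stitch gauge = 30/3.5 = 8.571 sts/in; 48.5 × 8.571 = 415.71 → 416 sts.
Row gauge = 33/3.5 = 9.429 rows/in; 25.5 × 9.429 = 240.43 → 240 rows.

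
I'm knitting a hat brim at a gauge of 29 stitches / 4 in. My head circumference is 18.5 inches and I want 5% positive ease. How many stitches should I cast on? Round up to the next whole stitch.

Finished = 18.5 × 1.05 = 19.43 in.
29 / 4 = 7.25 sts per inch.
19.43 × 7.25 = 140.83 sts.
→ 141 sts.

CO 141 sts.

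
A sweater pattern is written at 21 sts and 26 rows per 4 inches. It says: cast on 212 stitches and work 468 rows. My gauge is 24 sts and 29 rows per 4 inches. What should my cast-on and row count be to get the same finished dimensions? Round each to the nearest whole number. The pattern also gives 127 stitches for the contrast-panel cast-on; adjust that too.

Stitches: 212 × 24/21 = 242.29 → 242.
Rows: 468 × 29/26 = 522.00 → 522.
contrast-panel cast-on: 127 × 24/21 = 145.14 → 145.

Cast on 242 stitches; work 522 rows; contrast-panel cast-on 145 stitches.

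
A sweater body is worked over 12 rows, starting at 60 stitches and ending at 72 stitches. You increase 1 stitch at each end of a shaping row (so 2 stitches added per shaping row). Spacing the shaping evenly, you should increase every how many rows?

Increase every 2nd row.

Stitches to add: |72 − 60| = 12.
Shaping rows needed: 12 / 2 = 6.
12 rows / 6 = every 2 rows.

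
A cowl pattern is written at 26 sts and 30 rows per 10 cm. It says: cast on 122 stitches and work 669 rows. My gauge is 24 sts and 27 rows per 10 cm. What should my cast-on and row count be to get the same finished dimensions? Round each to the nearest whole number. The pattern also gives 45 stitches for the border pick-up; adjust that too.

Stitches: 122 × 24/26 = 112.62 → 113.
Rows: 669 × 27/30 = 602.10 → 602.
border pick-up: 45 × 24/26 = 41.54 → 42.

Cast on 113 stitches; work 602 rows; border pick-up 42 stitches.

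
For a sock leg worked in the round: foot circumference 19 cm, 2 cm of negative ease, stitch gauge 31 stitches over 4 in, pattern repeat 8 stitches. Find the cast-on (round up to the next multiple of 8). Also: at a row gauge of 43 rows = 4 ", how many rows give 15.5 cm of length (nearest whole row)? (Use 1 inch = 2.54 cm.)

Finished = 19 − 2 = 17 cm.
17 cm × 1/2.54 = 6.69 inches.
31/4 = 7.75 sts per in; 6.69 × 7.75 = 51.87 sts.
Next multiple of 8 → 56.
15.5 cm = 6.10 inches; × 10.75 = 65.60 → 66 rows.

Cast on 56 stitches; work 66 rows.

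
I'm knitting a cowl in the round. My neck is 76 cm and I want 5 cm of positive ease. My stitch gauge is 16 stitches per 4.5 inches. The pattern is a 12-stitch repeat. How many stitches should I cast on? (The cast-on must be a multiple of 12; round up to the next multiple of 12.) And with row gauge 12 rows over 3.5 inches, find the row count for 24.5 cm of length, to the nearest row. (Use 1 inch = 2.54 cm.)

Cast on 120 stitches; work 33 rows.

Finished = 76 + 5 = 81 cm.
81 cm × 1/2.54 = 31.89 inches.
16/4.5 = 3.556 sts per in; 31.89 × 3.556 = 113.39 sts.
Next multiple of 12 → 120.
24.5 cm = 9.65 inches; × 3.429 = 33.07 → 33 rows.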